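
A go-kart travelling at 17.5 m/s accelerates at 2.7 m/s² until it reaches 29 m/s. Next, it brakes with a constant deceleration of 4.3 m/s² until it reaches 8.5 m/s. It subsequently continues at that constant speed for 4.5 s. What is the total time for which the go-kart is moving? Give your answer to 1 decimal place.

Phase 1 (accelerating): v₀ = 17.5 m/s, a = 2.7 m/s².
v = v₀ + at → t = (29 − 17.5) / 2.7 = 4.26 s
v² = v₀² + 2aΔx → Δx = (29² − 17.5²)/(2·2.7) = 99.0 m

Phase 2 (decelerating): v₀ = 29.0 m/s, a = -4.3 m/s².
v = v₀ + at → t = (8.5 − 29.0) / -4.3 = 4.77 s
v² = v₀² + 2aΔx → Δx = (8.5² − 29.0²)/(2·-4.3) = 89.4 m

Phase 3 (constant speed): v₀ = 8.50 m/s, a = 0 m/s².
v = v₀ + at = 8.50 + (0)(4.5) = 8.50 m/s
Δx = v₀t + ½at² = 8.50·4.5 + 0.5·0·4.5² = 38.2 m
Total time = 4.26 + 4.77 + 4.50 = 13.5 s

13.5 s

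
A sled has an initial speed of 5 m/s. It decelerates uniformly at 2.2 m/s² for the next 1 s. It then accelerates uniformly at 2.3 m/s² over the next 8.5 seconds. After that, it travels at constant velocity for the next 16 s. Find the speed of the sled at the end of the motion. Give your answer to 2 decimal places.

Phase 1 (decelerating): v₀ = 5.00 m/s, a = -2.2 m/s².
v = v₀ + at = 5.00 + (-2.2)(1) = 2.80 m/s
Δx = v₀t + ½at² = 5.00·1 + 0.5·-2.2·1² = 3.90 m

Phase 2 (accelerating): v₀ = 2.80 m/s, a = 2.3 m/s².
v = v₀ + at = 2.80 + (2.3)(8.5) = 22.3 m/s
Δx = v₀t + ½at² = 2.80·8.5 + 0.5·2.3·8.5² = 107 m

Phase 3 (constant speed): v₀ = 22.3 m/s, a = 0 m/s².
v = v₀ + at = 22.3 + (0)(16) = 22.3 m/s
Δx = v₀t + ½at² = 22.3·16 + 0.5·0·16² = 358 m
Final speed = 22.3 m/s

22.35 m/s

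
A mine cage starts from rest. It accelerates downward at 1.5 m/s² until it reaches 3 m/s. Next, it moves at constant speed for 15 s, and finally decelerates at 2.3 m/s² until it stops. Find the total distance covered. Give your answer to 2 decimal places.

Phase 1 (accelerating): v₀ = 0 m/s, a = 1.5 m/s².
v = v₀ + at → t = (3 − 0) / 1.5 = 2.00 s
v² = v₀² + 2aΔx → Δx = (3² − 0²)/(2·1.5) = 3.00 m

Phase 2 (constant speed): v₀ = 3.00 m/s, a = 0 m/s².
v = v₀ + at = 3.00 + (0)(15) = 3.00 m/s
Δx = v₀t + ½at² = 3.00·15 + 0.5·0·15² = 45.0 m

Phase 3 (decelerating): v₀ = 3.00 m/s, a = -2.3 m/s².
v = v₀ + at → t = (0 − 3.00) / -2.3 = 1.30 s
v² = v₀² + 2aΔx → Δx = (0² − 3.00²)/(2·-2.3) = 1.96 m
Total distance = 3.00 + 45.0 + 1.96 = 50.0 m

49.96 m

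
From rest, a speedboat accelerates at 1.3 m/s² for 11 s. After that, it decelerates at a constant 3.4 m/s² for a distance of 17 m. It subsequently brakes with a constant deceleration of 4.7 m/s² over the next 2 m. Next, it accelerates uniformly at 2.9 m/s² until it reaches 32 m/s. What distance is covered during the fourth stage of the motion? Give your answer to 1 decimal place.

164.5 m

Phase 1 (accelerating): v₀ = 0 m/s, a = 1.3 m/s².
v = v₀ + at = 0 + (1.3)(11) = 14.3 m/s
Δx = v₀t + ½at² = 0·11 + 0.5·1.3·11² = 78.7 m

Phase 2 (decelerating): v₀ = 14.3 m/s, a = -3.4 m/s².
v² = v₀² + 2aΔx = 14.3² + 2·-3.4·17 = 88.9 → v = 9.43 m/s
t = (v − v₀)/a = (9.43 − 14.3)/-3.4 = 1.43 s

Phase 3 (decelerating): v₀ = 9.43 m/s, a = -4.7 m/s².
v² = v₀² + 2aΔx = 9.43² + 2·-4.7·2 = 70.1 → v = 8.37 m/s
t = (v − v₀)/a = (8.37 − 9.43)/-4.7 = 0.225 s

Phase 4 (accelerating): v₀ = 8.37 m/s, a = 2.9 m/s².
v = v₀ + at → t = (32 − 8.37) / 2.9 = 8.15 s
v² = v₀² + 2aΔx → Δx = (32² − 8.37²)/(2·2.9) = 164 m
Distance in phase 4 = 164 m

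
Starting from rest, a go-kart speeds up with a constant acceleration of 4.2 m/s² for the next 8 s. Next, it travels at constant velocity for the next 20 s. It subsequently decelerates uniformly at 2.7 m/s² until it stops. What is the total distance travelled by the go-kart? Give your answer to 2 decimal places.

1015.47 m

Phase 1 (accelerating): v₀ = 0 m/s, a = 4.2 m/s².
v = v₀ + at = 0 + (4.2)(8) = 33.6 m/s
Δx = v₀t + ½at² = 0·8 + 0.5·4.2·8² = 134 m

Phase 2 (constant speed): v₀ = 33.6 m/s, a = 0 m/s².
v = v₀ + at = 33.6 + (0)(20) = 33.6 m/s
Δx = v₀t + ½at² = 33.6·20 + 0.5·0·20² = 672 m

Phase 3 (decelerating): v₀ = 33.6 m/s, a = -2.7 m/s².
v = v₀ + at → t = (0 − 33.6) / -2.7 = 12.4 s
v² = v₀² + 2aΔx → Δx = (0² − 33.6²)/(2·-2.7) = 209 m
Total distance = 134 + 672 + 209 = 1020 m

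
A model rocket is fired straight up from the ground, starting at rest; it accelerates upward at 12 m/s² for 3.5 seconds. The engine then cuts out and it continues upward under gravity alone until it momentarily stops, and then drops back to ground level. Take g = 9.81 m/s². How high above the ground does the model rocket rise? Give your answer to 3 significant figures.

Phase 1 (powered ascent): v₀ = 0 m/s, a = 12 m/s².
v = v₀ + at = 0 + (12)(3.5) = 42.0 m/s
Δx = v₀t + ½at² = 0·3.5 + 0.5·12·3.5² = 73.5 m

Phase 2 (coasting upward): v₀ = 42.0 m/s, a = -9.81 m/s².
v = v₀ + at → t = (0 − 42.0) / -9.81 = 4.28 s
v² = v₀² + 2aΔx → Δx = (0² − 42.0²)/(2·-9.81) = 89.9 m
Maximum height = 73.5 + 89.9 = 163 m

163 m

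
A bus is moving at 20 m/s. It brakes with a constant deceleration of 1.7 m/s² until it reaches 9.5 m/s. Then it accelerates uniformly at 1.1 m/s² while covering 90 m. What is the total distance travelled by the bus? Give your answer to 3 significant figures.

181 m

Phase 1 (decelerating): v₀ = 20.0 m/s, a = -1.7 m/s².
v = v₀ + at → t = (9.5 − 20.0) / -1.7 = 6.18 s
v² = v₀² + 2aΔx → Δx = (9.5² − 20.0²)/(2·-1.7) = 91.1 m

Phase 2 (accelerating): v₀ = 9.50 m/s, a = 1.1 m/s².
v² = v₀² + 2aΔx = 9.50² + 2·1.1·90 = 288 → v = 17.0 m/s
t = (v − v₀)/a = (17.0 − 9.50)/1.1 = 6.80 s
Total distance = 91.1 + 90.0 = 181 m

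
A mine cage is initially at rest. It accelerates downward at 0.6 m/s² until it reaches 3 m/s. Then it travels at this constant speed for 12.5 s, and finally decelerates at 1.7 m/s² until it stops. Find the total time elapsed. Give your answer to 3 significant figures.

Phase 1 (accelerating): v₀ = 0 m/s, a = 0.6 m/s².
v = v₀ + at → t = (3 − 0) / 0.6 = 5.00 s
v² = v₀² + 2aΔx → Δx = (3² − 0²)/(2·0.6) = 7.50 m

Phase 2 (constant speed): v₀ = 3.00 m/s, a = 0 m/s².
v = v₀ + at = 3.00 + (0)(12.5) = 3.00 m/s
Δx = v₀t + ½at² = 3.00·12.5 + 0.5·0·12.5² = 37.5 m

Phase 3 (decelerating): v₀ = 3.00 m/s, a = -1.7 m/s².
v = v₀ + at → t = (0 − 3.00) / -1.7 = 1.76 s
v² = v₀² + 2aΔx → Δx = (0² − 3.00²)/(2·-1.7) = 2.65 m
Total time = 5.00 + 12.5 + 1.76 = 19.3 s

19.3 s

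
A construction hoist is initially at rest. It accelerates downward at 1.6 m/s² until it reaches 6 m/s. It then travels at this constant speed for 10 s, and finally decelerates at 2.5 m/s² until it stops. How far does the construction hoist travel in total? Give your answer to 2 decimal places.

Phase 1 (accelerating): v₀ = 0 m/s, a = 1.6 m/s².
v = v₀ + at → t = (6 − 0) / 1.6 = 3.75 s
v² = v₀² + 2aΔx → Δx = (6² − 0²)/(2·1.6) = 11.2 m

Phase 2 (constant speed): v₀ = 6.00 m/s, a = 0 m/s².
v = v₀ + at = 6.00 + (0)(10) = 6.00 m/s
Δx = v₀t + ½at² = 6.00·10 + 0.5·0·10² = 60.0 m

Phase 3 (decelerating): v₀ = 6.00 m/s, a = -2.5 m/s².
v = v₀ + at → t = (0 − 6.00) / -2.5 = 2.40 s
v² = v₀² + 2aΔx → Δx = (0² − 6.00²)/(2·-2.5) = 7.20 m
Total distance = 11.2 + 60.0 + 7.20 = 78.5 m

78.45 m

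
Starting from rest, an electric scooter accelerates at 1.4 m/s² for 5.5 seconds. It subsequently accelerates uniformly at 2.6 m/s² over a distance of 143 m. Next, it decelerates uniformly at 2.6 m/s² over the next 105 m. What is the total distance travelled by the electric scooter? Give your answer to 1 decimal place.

269.2 m

Phase 1 (accelerating): v₀ = 0 m/s, a = 1.4 m/s².
v = v₀ + at = 0 + (1.4)(5.5) = 7.70 m/s
Δx = v₀t + ½at² = 0·5.5 + 0.5·1.4·5.5² = 21.2 m

Phase 2 (accelerating): v₀ = 7.70 m/s, a = 2.6 m/s².
v² = v₀² + 2aΔx = 7.70² + 2·2.6·143 = 803 → v = 28.3 m/s
t = (v − v₀)/a = (28.3 − 7.70)/2.6 = 7.94 s

Phase 3 (decelerating): v₀ = 28.3 m/s, a = -2.6 m/s².
v² = v₀² + 2aΔx = 28.3² + 2·-2.6·105 = 257 → v = 16.0 m/s
t = (v − v₀)/a = (16.0 − 28.3)/-2.6 = 4.73 s
Total distance = 21.2 + 143 + 105 = 269 m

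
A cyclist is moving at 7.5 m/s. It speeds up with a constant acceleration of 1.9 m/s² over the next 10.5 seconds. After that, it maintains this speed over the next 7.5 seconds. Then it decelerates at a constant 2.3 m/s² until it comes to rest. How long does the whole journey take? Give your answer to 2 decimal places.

Phase 1 (accelerating): v₀ = 7.50 m/s, a = 1.9 m/s².
v = v₀ + at = 7.50 + (1.9)(10.5) = 27.4 m/s
Δx = v₀t + ½at² = 7.50·10.5 + 0.5·1.9·10.5² = 183 m

Phase 2 (constant speed): v₀ = 27.4 m/s, a = 0 m/s².
v = v₀ + at = 27.4 + (0)(7.5) = 27.4 m/s
Δx = v₀t + ½at² = 27.4·7.5 + 0.5·0·7.5² = 206 m

Phase 3 (decelerating): v₀ = 27.4 m/s, a = -2.3 m/s².
v = v₀ + at → t = (0 − 27.4) / -2.3 = 11.9 s
v² = v₀² + 2aΔx → Δx = (0² − 27.4²)/(2·-2.3) = 164 m
Total time = 10.5 + 7.50 + 11.9 = 29.9 s

29.93 s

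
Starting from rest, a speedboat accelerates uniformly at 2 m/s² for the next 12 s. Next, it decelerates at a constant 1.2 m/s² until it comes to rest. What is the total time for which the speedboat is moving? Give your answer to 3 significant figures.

32.0 s

Phase 1 (accelerating): v₀ = 0 m/s, a = 2 m/s².
v = v₀ + at = 0 + (2)(12) = 24.0 m/s
Δx = v₀t + ½at² = 0·12 + 0.5·2·12² = 144 m

Phase 2 (decelerating): v₀ = 24.0 m/s, a = -1.2 m/s².
v = v₀ + at → t = (0 − 24.0) / -1.2 = 20.0 s
v² = v₀² + 2aΔx → Δx = (0² − 24.0²)/(2·-1.2) = 240 m
Total time = 12.0 + 20.0 = 32.0 s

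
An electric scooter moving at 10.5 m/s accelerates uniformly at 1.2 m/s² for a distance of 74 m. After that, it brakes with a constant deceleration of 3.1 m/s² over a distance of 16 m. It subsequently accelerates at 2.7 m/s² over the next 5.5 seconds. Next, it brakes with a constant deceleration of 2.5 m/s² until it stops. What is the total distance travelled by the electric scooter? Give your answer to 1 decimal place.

Phase 1 (accelerating): v₀ = 10.5 m/s, a = 1.2 m/s².
v² = v₀² + 2aΔx = 10.5² + 2·1.2·74 = 288 → v = 17.0 m/s
t = (v − v₀)/a = (17.0 − 10.5)/1.2 = 5.39 s

Phase 2 (decelerating): v₀ = 17.0 m/s, a = -3.1 m/s².
v² = v₀² + 2aΔx = 17.0² + 2·-3.1·16 = 189 → v = 13.7 m/s
t = (v − v₀)/a = (13.7 − 17.0)/-3.1 = 1.04 s

Phase 3 (accelerating): v₀ = 13.7 m/s, a = 2.7 m/s².
v = v₀ + at = 13.7 + (2.7)(5.5) = 28.6 m/s
Δx = v₀t + ½at² = 13.7·5.5 + 0.5·2.7·5.5² = 116 m

Phase 4 (decelerating): v₀ = 28.6 m/s, a = -2.5 m/s².
v = v₀ + at → t = (0 − 28.6) / -2.5 = 11.4 s
v² = v₀² + 2aΔx → Δx = (0² − 28.6²)/(2·-2.5) = 163 m
Total distance = 74.0 + 16.0 + 116 + 163 = 370 m

369.8 m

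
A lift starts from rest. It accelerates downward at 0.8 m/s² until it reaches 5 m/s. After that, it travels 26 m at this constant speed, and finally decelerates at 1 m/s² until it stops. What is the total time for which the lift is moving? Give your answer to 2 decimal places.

16.45 s

Phase 1 (accelerating): v₀ = 0 m/s, a = 0.8 m/s².
v = v₀ + at → t = (5 − 0) / 0.8 = 6.25 s
v² = v₀² + 2aΔx → Δx = (5² − 0²)/(2·0.8) = 15.6 m

Phase 2 (constant speed): v₀ = 5.00 m/s, a = 0 m/s².
Constant speed: t = d/v = 26/5.00 = 5.20 s

Phase 3 (decelerating): v₀ = 5.00 m/s, a = -1 m/s².
v = v₀ + at → t = (0 − 5.00) / -1 = 5.00 s
v² = v₀² + 2aΔx → Δx = (0² − 5.00²)/(2·-1) = 12.5 m
Total time = 6.25 + 5.20 + 5.00 = 16.4 s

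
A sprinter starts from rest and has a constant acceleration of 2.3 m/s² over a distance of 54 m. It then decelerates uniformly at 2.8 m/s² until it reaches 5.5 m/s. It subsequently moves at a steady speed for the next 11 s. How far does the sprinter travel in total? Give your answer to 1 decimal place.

Phase 1 (accelerating): v₀ = 0 m/s, a = 2.3 m/s².
v² = v₀² + 2aΔx = 0² + 2·2.3·54 = 248 → v = 15.8 m/s
t = (v − v₀)/a = (15.8 − 0)/2.3 = 6.85 s

Phase 2 (decelerating): v₀ = 15.8 m/s, a = -2.8 m/s².
v = v₀ + at → t = (5.5 − 15.8) / -2.8 = 3.66 s
v² = v₀² + 2aΔx → Δx = (5.5² − 15.8²)/(2·-2.8) = 39.0 m

Phase 3 (constant speed): v₀ = 5.50 m/s, a = 0 m/s².
v = v₀ + at = 5.50 + (0)(11) = 5.50 m/s
Δx = v₀t + ½at² = 5.50·11 + 0.5·0·11² = 60.5 m
Total distance = 54.0 + 39.0 + 60.5 = 153 m

153.5 m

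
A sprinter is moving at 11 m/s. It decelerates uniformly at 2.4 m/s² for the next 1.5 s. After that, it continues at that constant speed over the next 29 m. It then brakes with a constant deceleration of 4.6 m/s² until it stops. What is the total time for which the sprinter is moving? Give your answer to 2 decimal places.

7.03 s

Phase 1 (decelerating): v₀ = 11.0 m/s, a = -2.4 m/s².
v = v₀ + at = 11.0 + (-2.4)(1.5) = 7.40 m/s
Δx = v₀t + ½at² = 11.0·1.5 + 0.5·-2.4·1.5² = 13.8 m

Phase 2 (constant speed): v₀ = 7.40 m/s, a = 0 m/s².
Constant speed: t = d/v = 29/7.40 = 3.92 s

Phase 3 (decelerating): v₀ = 7.40 m/s, a = -4.6 m/s².
v = v₀ + at → t = (0 − 7.40) / -4.6 = 1.61 s
v² = v₀² + 2aΔx → Δx = (0² − 7.40²)/(2·-4.6) = 5.95 m
Total time = 1.50 + 3.92 + 1.61 = 7.03 s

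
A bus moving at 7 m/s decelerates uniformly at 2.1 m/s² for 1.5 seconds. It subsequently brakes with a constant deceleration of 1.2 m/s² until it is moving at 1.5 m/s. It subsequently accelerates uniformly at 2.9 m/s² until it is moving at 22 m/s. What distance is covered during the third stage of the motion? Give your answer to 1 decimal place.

Phase 1 (decelerating): v₀ = 7.00 m/s, a = -2.1 m/s².
v = v₀ + at = 7.00 + (-2.1)(1.5) = 3.85 m/s
Δx = v₀t + ½at² = 7.00·1.5 + 0.5·-2.1·1.5² = 8.14 m

Phase 2 (decelerating): v₀ = 3.85 m/s, a = -1.2 m/s².
v = v₀ + at → t = (1.5 − 3.85) / -1.2 = 1.96 s
v² = v₀² + 2aΔx → Δx = (1.5² − 3.85²)/(2·-1.2) = 5.24 m

Phase 3 (accelerating): v₀ = 1.50 m/s, a = 2.9 m/s².
v = v₀ + at → t = (22 − 1.50) / 2.9 = 7.07 s
v² = v₀² + 2aΔx → Δx = (22² − 1.50²)/(2·2.9) = 83.1 m
Distance in phase 3 = 83.1 m

83.1 m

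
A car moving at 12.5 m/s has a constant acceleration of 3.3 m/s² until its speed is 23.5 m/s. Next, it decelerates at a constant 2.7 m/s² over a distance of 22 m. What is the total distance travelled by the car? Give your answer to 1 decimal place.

82.0 m

Phase 1 (accelerating): v₀ = 12.5 m/s, a = 3.3 m/s².
v = v₀ + at → t = (23.5 − 12.5) / 3.3 = 3.33 s
v² = v₀² + 2aΔx → Δx = (23.5² − 12.5²)/(2·3.3) = 60.0 m

Phase 2 (decelerating): v₀ = 23.5 m/s, a = -2.7 m/s².
v² = v₀² + 2aΔx = 23.5² + 2·-2.7·22 = 433 → v = 20.8 m/s
t = (v − v₀)/a = (20.8 − 23.5)/-2.7 = 0.993 s
Total distance = 60.0 + 22.0 = 82.0 m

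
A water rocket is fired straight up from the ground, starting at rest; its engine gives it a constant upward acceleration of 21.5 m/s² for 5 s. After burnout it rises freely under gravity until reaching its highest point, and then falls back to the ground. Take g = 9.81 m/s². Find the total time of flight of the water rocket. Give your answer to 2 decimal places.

Phase 1 (powered ascent): v₀ = 0 m/s, a = 21.5 m/s².
v = v₀ + at = 0 + (21.5)(5) = 108 m/s
Δx = v₀t + ½at² = 0·5 + 0.5·21.5·5² = 269 m

Phase 2 (coasting upward): v₀ = 108 m/s, a = -9.81 m/s².
v = v₀ + at → t = (0 − 108) / -9.81 = 11.0 s
v² = v₀² + 2aΔx → Δx = (0² − 108²)/(2·-9.81) = 589 m

Phase 3 (free fall): v₀ = 0 m/s, a = -9.81 m/s².
Falls 858 m from rest: t = √(2·858/9.81) = 13.2 s; v = g·t = 130 m/s.
Total time = 5.00 + 11.0 + 13.2 = 29.2 s

29.18 s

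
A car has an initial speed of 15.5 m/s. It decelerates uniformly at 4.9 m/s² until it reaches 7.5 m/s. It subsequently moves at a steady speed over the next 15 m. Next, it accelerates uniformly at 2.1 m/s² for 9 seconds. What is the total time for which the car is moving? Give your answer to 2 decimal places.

12.63 s

Phase 1 (decelerating): v₀ = 15.5 m/s, a = -4.9 m/s².
v = v₀ + at → t = (7.5 − 15.5) / -4.9 = 1.63 s
v² = v₀² + 2aΔx → Δx = (7.5² − 15.5²)/(2·-4.9) = 18.8 m

Phase 2 (constant speed): v₀ = 7.50 m/s, a = 0 m/s².
Constant speed: t = d/v = 15/7.50 = 2.00 s

Phase 3 (accelerating): v₀ = 7.50 m/s, a = 2.1 m/s².
v = v₀ + at = 7.50 + (2.1)(9) = 26.4 m/s
Δx = v₀t + ½at² = 7.50·9 + 0.5·2.1·9² = 153 m
Total time = 1.63 + 2.00 + 9.00 = 12.6 s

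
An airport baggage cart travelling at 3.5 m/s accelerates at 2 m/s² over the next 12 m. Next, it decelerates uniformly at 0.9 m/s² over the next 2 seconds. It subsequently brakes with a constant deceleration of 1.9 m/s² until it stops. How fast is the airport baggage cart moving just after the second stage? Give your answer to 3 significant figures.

5.96 m/s

Phase 1 (accelerating): v₀ = 3.50 m/s, a = 2 m/s².
v² = v₀² + 2aΔx = 3.50² + 2·2·12 = 60.2 → v = 7.76 m/s
t = (v − v₀)/a = (7.76 − 3.50)/2 = 2.13 s

Phase 2 (decelerating): v₀ = 7.76 m/s, a = -0.9 m/s².
v = v₀ + at = 7.76 + (-0.9)(2) = 5.96 m/s
Δx = v₀t + ½at² = 7.76·2 + 0.5·-0.9·2² = 13.7 m
Speed at end of phase 2 = 5.96 m/s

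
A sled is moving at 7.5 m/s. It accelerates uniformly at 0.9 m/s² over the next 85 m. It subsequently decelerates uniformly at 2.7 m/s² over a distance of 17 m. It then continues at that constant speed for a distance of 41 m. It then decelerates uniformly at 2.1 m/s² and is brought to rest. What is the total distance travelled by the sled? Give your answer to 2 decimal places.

Phase 1 (accelerating): v₀ = 7.50 m/s, a = 0.9 m/s².
v² = v₀² + 2aΔx = 7.50² + 2·0.9·85 = 209 → v = 14.5 m/s
t = (v − v₀)/a = (14.5 − 7.50)/0.9 = 7.74 s

Phase 2 (decelerating): v₀ = 14.5 m/s, a = -2.7 m/s².
v² = v₀² + 2aΔx = 14.5² + 2·-2.7·17 = 117 → v = 10.8 m/s
t = (v − v₀)/a = (10.8 − 14.5)/-2.7 = 1.34 s

Phase 3 (constant speed): v₀ = 10.8 m/s, a = 0 m/s².
Constant speed: t = d/v = 41/10.8 = 3.78 s

Phase 4 (decelerating): v₀ = 10.8 m/s, a = -2.1 m/s².
v = v₀ + at → t = (0 − 10.8) / -2.1 = 5.16 s
v² = v₀² + 2aΔx → Δx = (0² − 10.8²)/(2·-2.1) = 28.0 m
Total distance = 85.0 + 17.0 + 41.0 + 28.0 = 171 m

170.96 m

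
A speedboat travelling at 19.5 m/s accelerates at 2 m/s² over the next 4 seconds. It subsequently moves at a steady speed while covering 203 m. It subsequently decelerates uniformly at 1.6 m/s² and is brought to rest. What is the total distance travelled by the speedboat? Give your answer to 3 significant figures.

533 m

Phase 1 (accelerating): v₀ = 19.5 m/s, a = 2 m/s².
v = v₀ + at = 19.5 + (2)(4) = 27.5 m/s
Δx = v₀t + ½at² = 19.5·4 + 0.5·2·4² = 94.0 m

Phase 2 (constant speed): v₀ = 27.5 m/s, a = 0 m/s².
Constant speed: t = d/v = 203/27.5 = 7.38 s

Phase 3 (decelerating): v₀ = 27.5 m/s, a = -1.6 m/s².
v = v₀ + at → t = (0 − 27.5) / -1.6 = 17.2 s
v² = v₀² + 2aΔx → Δx = (0² − 27.5²)/(2·-1.6) = 236 m
Total distance = 94.0 + 203 + 236 = 533 m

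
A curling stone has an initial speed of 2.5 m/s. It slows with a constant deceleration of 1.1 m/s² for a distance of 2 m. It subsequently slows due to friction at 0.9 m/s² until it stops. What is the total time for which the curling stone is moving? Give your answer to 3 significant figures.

Phase 1 (decelerating): v₀ = 2.50 m/s, a = -1.1 m/s².
v² = v₀² + 2aΔx = 2.50² + 2·-1.1·2 = 1.85 → v = 1.36 m/s
t = (v − v₀)/a = (1.36 − 2.50)/-1.1 = 1.04 s

Phase 2 (decelerating): v₀ = 1.36 m/s, a = -0.9 m/s².
v = v₀ + at → t = (0 − 1.36) / -0.9 = 1.51 s
v² = v₀² + 2aΔx → Δx = (0² − 1.36²)/(2·-0.9) = 1.03 m
Total time = 1.04 + 1.51 = 2.55 s

2.55 s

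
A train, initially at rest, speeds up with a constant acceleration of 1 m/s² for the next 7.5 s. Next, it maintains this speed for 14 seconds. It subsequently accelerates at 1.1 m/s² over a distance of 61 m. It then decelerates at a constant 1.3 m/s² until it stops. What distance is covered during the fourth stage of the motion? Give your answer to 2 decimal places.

Phase 1 (accelerating): v₀ = 0 m/s, a = 1 m/s².
v = v₀ + at = 0 + (1)(7.5) = 7.50 m/s
Δx = v₀t + ½at² = 0·7.5 + 0.5·1·7.5² = 28.1 m

Phase 2 (constant speed): v₀ = 7.50 m/s, a = 0 m/s².
v = v₀ + at = 7.50 + (0)(14) = 7.50 m/s
Δx = v₀t + ½at² = 7.50·14 + 0.5·0·14² = 105 m

Phase 3 (accelerating): v₀ = 7.50 m/s, a = 1.1 m/s².
v² = v₀² + 2aΔx = 7.50² + 2·1.1·61 = 190 → v = 13.8 m/s
t = (v − v₀)/a = (13.8 − 7.50)/1.1 = 5.73 s

Phase 4 (decelerating): v₀ = 13.8 m/s, a = -1.3 m/s².
v = v₀ + at → t = (0 − 13.8) / -1.3 = 10.6 s
v² = v₀² + 2aΔx → Δx = (0² − 13.8²)/(2·-1.3) = 73.2 m
Distance in phase 4 = 73.2 m

73.25 m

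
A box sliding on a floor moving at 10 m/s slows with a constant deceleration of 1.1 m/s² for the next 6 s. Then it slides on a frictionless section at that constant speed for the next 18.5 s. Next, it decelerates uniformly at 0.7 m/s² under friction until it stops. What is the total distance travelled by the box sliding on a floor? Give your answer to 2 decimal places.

111.36 m

Phase 1 (decelerating): v₀ = 10.0 m/s, a = -1.1 m/s².
v = v₀ + at = 10.0 + (-1.1)(6) = 3.40 m/s
Δx = v₀t + ½at² = 10.0·6 + 0.5·-1.1·6² = 40.2 m

Phase 2 (constant speed): v₀ = 3.40 m/s, a = 0 m/s².
v = v₀ + at = 3.40 + (0)(18.5) = 3.40 m/s
Δx = v₀t + ½at² = 3.40·18.5 + 0.5·0·18.5² = 62.9 m

Phase 3 (decelerating): v₀ = 3.40 m/s, a = -0.7 m/s².
v = v₀ + at → t = (0 − 3.40) / -0.7 = 4.86 s
v² = v₀² + 2aΔx → Δx = (0² − 3.40²)/(2·-0.7) = 8.26 m
Total distance = 40.2 + 62.9 + 8.26 = 111 m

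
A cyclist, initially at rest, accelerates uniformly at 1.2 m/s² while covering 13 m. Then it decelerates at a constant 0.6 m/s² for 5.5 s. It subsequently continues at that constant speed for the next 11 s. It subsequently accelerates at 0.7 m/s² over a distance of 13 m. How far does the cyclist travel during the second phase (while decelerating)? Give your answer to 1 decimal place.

21.6 m

Phase 1 (accelerating): v₀ = 0 m/s, a = 1.2 m/s².
v² = v₀² + 2aΔx = 0² + 2·1.2·13 = 31.2 → v = 5.59 m/s
t = (v − v₀)/a = (5.59 − 0)/1.2 = 4.65 s

Phase 2 (decelerating): v₀ = 5.59 m/s, a = -0.6 m/s².
v = v₀ + at = 5.59 + (-0.6)(5.5) = 2.29 m/s
Δx = v₀t + ½at² = 5.59·5.5 + 0.5·-0.6·5.5² = 21.6 m
Distance in phase 2 = 21.6 m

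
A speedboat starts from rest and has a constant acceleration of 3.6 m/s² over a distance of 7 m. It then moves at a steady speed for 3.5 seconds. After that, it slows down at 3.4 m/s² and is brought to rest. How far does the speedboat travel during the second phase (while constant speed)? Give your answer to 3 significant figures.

24.8 m

Phase 1 (accelerating): v₀ = 0 m/s, a = 3.6 m/s².
v² = v₀² + 2aΔx = 0² + 2·3.6·7 = 50.4 → v = 7.10 m/s
t = (v − v₀)/a = (7.10 − 0)/3.6 = 1.97 s

Phase 2 (constant speed): v₀ = 7.10 m/s, a = 0 m/s².
v = v₀ + at = 7.10 + (0)(3.5) = 7.10 m/s
Δx = v₀t + ½at² = 7.10·3.5 + 0.5·0·3.5² = 24.8 m
Distance in phase 2 = 24.8 m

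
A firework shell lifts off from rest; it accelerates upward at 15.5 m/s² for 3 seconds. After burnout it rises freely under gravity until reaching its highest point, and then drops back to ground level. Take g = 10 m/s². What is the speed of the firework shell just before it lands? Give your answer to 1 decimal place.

Phase 1 (powered ascent): v₀ = 0 m/s, a = 15.5 m/s².
v = v₀ + at = 0 + (15.5)(3) = 46.5 m/s
Δx = v₀t + ½at² = 0·3 + 0.5·15.5·3² = 69.8 m

Phase 2 (coasting upward): v₀ = 46.5 m/s, a = -10 m/s².
v = v₀ + at → t = (0 − 46.5) / -10 = 4.65 s
v² = v₀² + 2aΔx → Δx = (0² − 46.5²)/(2·-10) = 108 m

Phase 3 (free fall): v₀ = 0 m/s, a = -10 m/s².
Falls 178 m from rest: t = √(2·178/10) = 5.96 s; v = g·t = 59.6 m/s.
Impact speed = 59.6 m/s

59.6 m/s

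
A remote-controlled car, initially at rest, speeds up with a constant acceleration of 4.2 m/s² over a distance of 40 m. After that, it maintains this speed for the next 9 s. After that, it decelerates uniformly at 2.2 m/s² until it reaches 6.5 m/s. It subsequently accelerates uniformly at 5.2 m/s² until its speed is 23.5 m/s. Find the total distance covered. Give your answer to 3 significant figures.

Phase 1 (accelerating): v₀ = 0 m/s, a = 4.2 m/s².
v² = v₀² + 2aΔx = 0² + 2·4.2·40 = 336 → v = 18.3 m/s
t = (v − v₀)/a = (18.3 − 0)/4.2 = 4.36 s

Phase 2 (constant speed): v₀ = 18.3 m/s, a = 0 m/s².
v = v₀ + at = 18.3 + (0)(9) = 18.3 m/s
Δx = v₀t + ½at² = 18.3·9 + 0.5·0·9² = 165 m

Phase 3 (decelerating): v₀ = 18.3 m/s, a = -2.2 m/s².
v = v₀ + at → t = (6.5 − 18.3) / -2.2 = 5.38 s
v² = v₀² + 2aΔx → Δx = (6.5² − 18.3²)/(2·-2.2) = 66.8 m

Phase 4 (accelerating): v₀ = 6.50 m/s, a = 5.2 m/s².
v = v₀ + at → t = (23.5 − 6.50) / 5.2 = 3.27 s
v² = v₀² + 2aΔx → Δx = (23.5² − 6.50²)/(2·5.2) = 49.0 m
Total distance = 40.0 + 165 + 66.8 + 49.0 = 321 m

321 m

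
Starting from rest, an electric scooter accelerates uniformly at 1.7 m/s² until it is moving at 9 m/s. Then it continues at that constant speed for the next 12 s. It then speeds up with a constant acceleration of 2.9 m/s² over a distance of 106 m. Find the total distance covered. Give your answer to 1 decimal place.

237.8 m

Phase 1 (accelerating): v₀ = 0 m/s, a = 1.7 m/s².
v = v₀ + at → t = (9 − 0) / 1.7 = 5.29 s
v² = v₀² + 2aΔx → Δx = (9² − 0²)/(2·1.7) = 23.8 m

Phase 2 (constant speed): v₀ = 9.00 m/s, a = 0 m/s².
v = v₀ + at = 9.00 + (0)(12) = 9.00 m/s
Δx = v₀t + ½at² = 9.00·12 + 0.5·0·12² = 108 m

Phase 3 (accelerating): v₀ = 9.00 m/s, a = 2.9 m/s².
v² = v₀² + 2aΔx = 9.00² + 2·2.9·106 = 696 → v = 26.4 m/s
t = (v − v₀)/a = (26.4 − 9.00)/2.9 = 5.99 s
Total distance = 23.8 + 108 + 106 = 238 m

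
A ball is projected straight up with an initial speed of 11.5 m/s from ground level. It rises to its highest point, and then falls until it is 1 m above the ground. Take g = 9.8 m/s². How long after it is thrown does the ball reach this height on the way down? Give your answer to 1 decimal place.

2.3 s

Phase 1 (rising): v₀ = 11.5 m/s, a = -9.8 m/s².
v = v₀ + at → t = (0 − 11.5) / -9.8 = 1.17 s
v² = v₀² + 2aΔx → Δx = (0² − 11.5²)/(2·-9.8) = 6.75 m

Phase 2 (falling): v₀ = 0 m/s, a = -9.8 m/s².
Falls 5.75 m from rest: t = √(2·5.75/9.8) = 1.08 s; v = g·t = 10.6 m/s.
Total time = 1.17 + 1.08 = 2.26 s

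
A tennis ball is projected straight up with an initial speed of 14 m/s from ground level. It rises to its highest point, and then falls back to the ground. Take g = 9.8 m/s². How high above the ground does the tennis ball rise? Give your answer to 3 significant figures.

Phase 1 (rising): v₀ = 14.0 m/s, a = -9.8 m/s².
v = v₀ + at → t = (0 − 14.0) / -9.8 = 1.43 s
v² = v₀² + 2aΔx → Δx = (0² − 14.0²)/(2·-9.8) = 10.0 m
Maximum height = 10.0 m

10.0 m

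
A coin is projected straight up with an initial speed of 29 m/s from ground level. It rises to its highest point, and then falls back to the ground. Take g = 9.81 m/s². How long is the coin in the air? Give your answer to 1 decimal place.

5.9 s

Phase 1 (rising): v₀ = 29.0 m/s, a = -9.81 m/s².
v = v₀ + at → t = (0 − 29.0) / -9.81 = 2.96 s
v² = v₀² + 2aΔx → Δx = (0² − 29.0²)/(2·-9.81) = 42.9 m

Phase 2 (falling): v₀ = 0 m/s, a = -9.81 m/s².
Falls 42.9 m from rest: t = √(2·42.9/9.81) = 2.96 s; v = g·t = 29.0 m/s.
Total time = 2.96 + 2.96 = 5.91 s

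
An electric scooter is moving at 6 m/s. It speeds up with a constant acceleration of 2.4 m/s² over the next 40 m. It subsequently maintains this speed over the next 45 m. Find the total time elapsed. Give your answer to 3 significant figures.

6.77 s

Phase 1 (accelerating): v₀ = 6.00 m/s, a = 2.4 m/s².
v² = v₀² + 2aΔx = 6.00² + 2·2.4·40 = 228 → v = 15.1 m/s
t = (v − v₀)/a = (15.1 − 6.00)/2.4 = 3.79 s

Phase 2 (constant speed): v₀ = 15.1 m/s, a = 0 m/s².
Constant speed: t = d/v = 45/15.1 = 2.98 s
Total time = 3.79 + 2.98 = 6.77 s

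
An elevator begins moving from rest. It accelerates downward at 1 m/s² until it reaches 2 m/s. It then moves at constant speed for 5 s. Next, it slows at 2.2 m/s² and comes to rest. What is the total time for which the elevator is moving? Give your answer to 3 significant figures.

Phase 1 (accelerating): v₀ = 0 m/s, a = 1 m/s².
v = v₀ + at → t = (2 − 0) / 1 = 2.00 s
v² = v₀² + 2aΔx → Δx = (2² − 0²)/(2·1) = 2.00 m

Phase 2 (constant speed): v₀ = 2.00 m/s, a = 0 m/s².
v = v₀ + at = 2.00 + (0)(5) = 2.00 m/s
Δx = v₀t + ½at² = 2.00·5 + 0.5·0·5² = 10.0 m

Phase 3 (decelerating): v₀ = 2.00 m/s, a = -2.2 m/s².
v = v₀ + at → t = (0 − 2.00) / -2.2 = 0.909 s
v² = v₀² + 2aΔx → Δx = (0² − 2.00²)/(2·-2.2) = 0.909 m
Total time = 2.00 + 5.00 + 0.909 = 7.91 s

7.91 s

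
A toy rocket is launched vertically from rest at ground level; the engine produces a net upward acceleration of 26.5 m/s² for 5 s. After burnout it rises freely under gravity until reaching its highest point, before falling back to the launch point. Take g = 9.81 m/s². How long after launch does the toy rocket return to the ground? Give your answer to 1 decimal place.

34.3 s

Phase 1 (powered ascent): v₀ = 0 m/s, a = 26.5 m/s².
v = v₀ + at = 0 + (26.5)(5) = 132 m/s
Δx = v₀t + ½at² = 0·5 + 0.5·26.5·5² = 331 m

Phase 2 (coasting upward): v₀ = 132 m/s, a = -9.81 m/s².
v = v₀ + at → t = (0 − 132) / -9.81 = 13.5 s
v² = v₀² + 2aΔx → Δx = (0² − 132²)/(2·-9.81) = 895 m

Phase 3 (free fall): v₀ = 0 m/s, a = -9.81 m/s².
Falls 1230 m from rest: t = √(2·1230/9.81) = 15.8 s; v = g·t = 155 m/s.
Total time = 5.00 + 13.5 + 15.8 = 34.3 s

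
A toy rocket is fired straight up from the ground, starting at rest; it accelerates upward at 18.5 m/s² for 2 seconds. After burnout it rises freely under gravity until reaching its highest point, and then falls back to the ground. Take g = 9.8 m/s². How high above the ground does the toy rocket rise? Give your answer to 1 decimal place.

Phase 1 (powered ascent): v₀ = 0 m/s, a = 18.5 m/s².
v = v₀ + at = 0 + (18.5)(2) = 37.0 m/s
Δx = v₀t + ½at² = 0·2 + 0.5·18.5·2² = 37.0 m

Phase 2 (coasting upward): v₀ = 37.0 m/s, a = -9.8 m/s².
v = v₀ + at → t = (0 − 37.0) / -9.8 = 3.78 s
v² = v₀² + 2aΔx → Δx = (0² − 37.0²)/(2·-9.8) = 69.8 m
Maximum height = 37.0 + 69.8 = 107 m

106.8 m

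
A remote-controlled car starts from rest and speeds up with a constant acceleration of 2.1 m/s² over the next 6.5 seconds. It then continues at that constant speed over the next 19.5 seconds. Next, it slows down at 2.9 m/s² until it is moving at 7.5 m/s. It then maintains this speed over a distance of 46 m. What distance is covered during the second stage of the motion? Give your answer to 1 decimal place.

266.2 m

Phase 1 (accelerating): v₀ = 0 m/s, a = 2.1 m/s².
v = v₀ + at = 0 + (2.1)(6.5) = 13.7 m/s
Δx = v₀t + ½at² = 0·6.5 + 0.5·2.1·6.5² = 44.4 m

Phase 2 (constant speed): v₀ = 13.7 m/s, a = 0 m/s².
v = v₀ + at = 13.7 + (0)(19.5) = 13.7 m/s
Δx = v₀t + ½at² = 13.7·19.5 + 0.5·0·19.5² = 266 m
Distance in phase 2 = 266 m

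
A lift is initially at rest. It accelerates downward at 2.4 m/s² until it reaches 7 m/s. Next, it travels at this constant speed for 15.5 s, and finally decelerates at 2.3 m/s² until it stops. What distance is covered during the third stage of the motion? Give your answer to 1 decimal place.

10.7 m

Phase 1 (accelerating): v₀ = 0 m/s, a = 2.4 m/s².
v = v₀ + at → t = (7 − 0) / 2.4 = 2.92 s
v² = v₀² + 2aΔx → Δx = (7² − 0²)/(2·2.4) = 10.2 m

Phase 2 (constant speed): v₀ = 7.00 m/s, a = 0 m/s².
v = v₀ + at = 7.00 + (0)(15.5) = 7.00 m/s
Δx = v₀t + ½at² = 7.00·15.5 + 0.5·0·15.5² = 108 m

Phase 3 (decelerating): v₀ = 7.00 m/s, a = -2.3 m/s².
v = v₀ + at → t = (0 − 7.00) / -2.3 = 3.04 s
v² = v₀² + 2aΔx → Δx = (0² − 7.00²)/(2·-2.3) = 10.7 m
Distance in phase 3 = 10.7 m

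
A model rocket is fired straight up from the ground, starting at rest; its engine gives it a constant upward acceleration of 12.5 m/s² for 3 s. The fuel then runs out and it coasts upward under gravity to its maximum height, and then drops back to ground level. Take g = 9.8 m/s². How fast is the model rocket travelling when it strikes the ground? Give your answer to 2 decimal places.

Phase 1 (powered ascent): v₀ = 0 m/s, a = 12.5 m/s².
v = v₀ + at = 0 + (12.5)(3) = 37.5 m/s
Δx = v₀t + ½at² = 0·3 + 0.5·12.5·3² = 56.2 m

Phase 2 (coasting upward): v₀ = 37.5 m/s, a = -9.8 m/s².
v = v₀ + at → t = (0 − 37.5) / -9.8 = 3.83 s
v² = v₀² + 2aΔx → Δx = (0² − 37.5²)/(2·-9.8) = 71.7 m

Phase 3 (free fall): v₀ = 0 m/s, a = -9.8 m/s².
Falls 128 m from rest: t = √(2·128/9.8) = 5.11 s; v = g·t = 50.1 m/s.
Impact speed = 50.1 m/s

50.09 m/s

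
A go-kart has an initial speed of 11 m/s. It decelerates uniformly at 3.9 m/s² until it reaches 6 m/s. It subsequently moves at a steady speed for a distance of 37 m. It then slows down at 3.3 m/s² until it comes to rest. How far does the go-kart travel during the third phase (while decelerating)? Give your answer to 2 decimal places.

5.45 m

Phase 1 (decelerating): v₀ = 11.0 m/s, a = -3.9 m/s².
v = v₀ + at → t = (6 − 11.0) / -3.9 = 1.28 s
v² = v₀² + 2aΔx → Δx = (6² − 11.0²)/(2·-3.9) = 10.9 m

Phase 2 (constant speed): v₀ = 6.00 m/s, a = 0 m/s².
Constant speed: t = d/v = 37/6.00 = 6.17 s

Phase 3 (decelerating): v₀ = 6.00 m/s, a = -3.3 m/s².
v = v₀ + at → t = (0 − 6.00) / -3.3 = 1.82 s
v² = v₀² + 2aΔx → Δx = (0² − 6.00²)/(2·-3.3) = 5.45 m
Distance in phase 3 = 5.45 m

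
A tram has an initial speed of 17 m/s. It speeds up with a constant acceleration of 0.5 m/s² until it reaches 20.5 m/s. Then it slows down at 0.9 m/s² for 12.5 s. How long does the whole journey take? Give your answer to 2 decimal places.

19.50 s

Phase 1 (accelerating): v₀ = 17.0 m/s, a = 0.5 m/s².
v = v₀ + at → t = (20.5 − 17.0) / 0.5 = 7.00 s
v² = v₀² + 2aΔx → Δx = (20.5² − 17.0²)/(2·0.5) = 131 m

Phase 2 (decelerating): v₀ = 20.5 m/s, a = -0.9 m/s².
v = v₀ + at = 20.5 + (-0.9)(12.5) = 9.25 m/s
Δx = v₀t + ½at² = 20.5·12.5 + 0.5·-0.9·12.5² = 186 m
Total time = 7.00 + 12.5 = 19.5 s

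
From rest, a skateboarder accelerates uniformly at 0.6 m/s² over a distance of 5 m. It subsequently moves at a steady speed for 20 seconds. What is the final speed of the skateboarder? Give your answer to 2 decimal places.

Phase 1 (accelerating): v₀ = 0 m/s, a = 0.6 m/s².
v² = v₀² + 2aΔx = 0² + 2·0.6·5 = 6.00 → v = 2.45 m/s
t = (v − v₀)/a = (2.45 − 0)/0.6 = 4.08 s

Phase 2 (constant speed): v₀ = 2.45 m/s, a = 0 m/s².
v = v₀ + at = 2.45 + (0)(20) = 2.45 m/s
Δx = v₀t + ½at² = 2.45·20 + 0.5·0·20² = 49.0 m
Final speed = 2.45 m/s

2.45 m/s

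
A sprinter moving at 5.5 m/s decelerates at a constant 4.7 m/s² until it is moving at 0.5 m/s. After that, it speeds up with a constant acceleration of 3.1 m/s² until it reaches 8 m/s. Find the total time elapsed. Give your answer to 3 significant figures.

Phase 1 (decelerating): v₀ = 5.50 m/s, a = -4.7 m/s².
v = v₀ + at → t = (0.5 − 5.50) / -4.7 = 1.06 s
v² = v₀² + 2aΔx → Δx = (0.5² − 5.50²)/(2·-4.7) = 3.19 m

Phase 2 (accelerating): v₀ = 0.500 m/s, a = 3.1 m/s².
v = v₀ + at → t = (8 − 0.500) / 3.1 = 2.42 s
v² = v₀² + 2aΔx → Δx = (8² − 0.500²)/(2·3.1) = 10.3 m
Total time = 1.06 + 2.42 = 3.48 s

3.48 s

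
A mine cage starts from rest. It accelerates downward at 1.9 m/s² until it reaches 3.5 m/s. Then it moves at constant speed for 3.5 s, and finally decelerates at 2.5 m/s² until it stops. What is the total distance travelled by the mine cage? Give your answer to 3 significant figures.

Phase 1 (accelerating): v₀ = 0 m/s, a = 1.9 m/s².
v = v₀ + at → t = (3.5 − 0) / 1.9 = 1.84 s
v² = v₀² + 2aΔx → Δx = (3.5² − 0²)/(2·1.9) = 3.22 m

Phase 2 (constant speed): v₀ = 3.50 m/s, a = 0 m/s².
v = v₀ + at = 3.50 + (0)(3.5) = 3.50 m/s
Δx = v₀t + ½at² = 3.50·3.5 + 0.5·0·3.5² = 12.2 m

Phase 3 (decelerating): v₀ = 3.50 m/s, a = -2.5 m/s².
v = v₀ + at → t = (0 − 3.50) / -2.5 = 1.40 s
v² = v₀² + 2aΔx → Δx = (0² − 3.50²)/(2·-2.5) = 2.45 m
Total distance = 3.22 + 12.2 + 2.45 = 17.9 m

17.9 m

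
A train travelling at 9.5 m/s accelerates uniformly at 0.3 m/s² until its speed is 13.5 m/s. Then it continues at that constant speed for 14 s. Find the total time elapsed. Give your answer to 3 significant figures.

Phase 1 (accelerating): v₀ = 9.50 m/s, a = 0.3 m/s².
v = v₀ + at → t = (13.5 − 9.50) / 0.3 = 13.3 s
v² = v₀² + 2aΔx → Δx = (13.5² − 9.50²)/(2·0.3) = 153 m

Phase 2 (constant speed): v₀ = 13.5 m/s, a = 0 m/s².
v = v₀ + at = 13.5 + (0)(14) = 13.5 m/s
Δx = v₀t + ½at² = 13.5·14 + 0.5·0·14² = 189 m
Total time = 13.3 + 14.0 = 27.3 s

27.3 s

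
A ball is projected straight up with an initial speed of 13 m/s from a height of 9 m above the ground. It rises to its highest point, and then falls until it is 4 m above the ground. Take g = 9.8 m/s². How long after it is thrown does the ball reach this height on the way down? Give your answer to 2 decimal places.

2.99 s

Phase 1 (rising): v₀ = 13.0 m/s, a = -9.8 m/s².
v = v₀ + at → t = (0 − 13.0) / -9.8 = 1.33 s
v² = v₀² + 2aΔx → Δx = (0² − 13.0²)/(2·-9.8) = 8.62 m

Phase 2 (falling): v₀ = 0 m/s, a = -9.8 m/s².
Falls 13.6 m from rest: t = √(2·13.6/9.8) = 1.67 s; v = g·t = 16.3 m/s.
Total time = 1.33 + 1.67 = 2.99 s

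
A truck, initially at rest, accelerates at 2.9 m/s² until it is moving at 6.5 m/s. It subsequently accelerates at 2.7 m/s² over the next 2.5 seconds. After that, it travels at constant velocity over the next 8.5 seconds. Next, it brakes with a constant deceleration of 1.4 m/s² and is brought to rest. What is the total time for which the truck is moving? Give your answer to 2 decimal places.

22.71 s

Phase 1 (accelerating): v₀ = 0 m/s, a = 2.9 m/s².
v = v₀ + at → t = (6.5 − 0) / 2.9 = 2.24 s
v² = v₀² + 2aΔx → Δx = (6.5² − 0²)/(2·2.9) = 7.28 m

Phase 2 (accelerating): v₀ = 6.50 m/s, a = 2.7 m/s².
v = v₀ + at = 6.50 + (2.7)(2.5) = 13.2 m/s
Δx = v₀t + ½at² = 6.50·2.5 + 0.5·2.7·2.5² = 24.7 m

Phase 3 (constant speed): v₀ = 13.2 m/s, a = 0 m/s².
v = v₀ + at = 13.2 + (0)(8.5) = 13.2 m/s
Δx = v₀t + ½at² = 13.2·8.5 + 0.5·0·8.5² = 113 m

Phase 4 (decelerating): v₀ = 13.2 m/s, a = -1.4 m/s².
v = v₀ + at → t = (0 − 13.2) / -1.4 = 9.46 s
v² = v₀² + 2aΔx → Δx = (0² − 13.2²)/(2·-1.4) = 62.7 m
Total time = 2.24 + 2.50 + 8.50 + 9.46 = 22.7 s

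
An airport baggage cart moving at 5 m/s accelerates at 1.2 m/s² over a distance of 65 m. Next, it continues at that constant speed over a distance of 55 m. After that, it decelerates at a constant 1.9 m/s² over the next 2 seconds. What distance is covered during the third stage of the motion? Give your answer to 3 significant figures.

Phase 1 (accelerating): v₀ = 5.00 m/s, a = 1.2 m/s².
v² = v₀² + 2aΔx = 5.00² + 2·1.2·65 = 181 → v = 13.5 m/s
t = (v − v₀)/a = (13.5 − 5.00)/1.2 = 7.04 s

Phase 2 (constant speed): v₀ = 13.5 m/s, a = 0 m/s².
Constant speed: t = d/v = 55/13.5 = 4.09 s

Phase 3 (decelerating): v₀ = 13.5 m/s, a = -1.9 m/s².
v = v₀ + at = 13.5 + (-1.9)(2) = 9.65 m/s
Δx = v₀t + ½at² = 13.5·2 + 0.5·-1.9·2² = 23.1 m
Distance in phase 3 = 23.1 m

23.1 m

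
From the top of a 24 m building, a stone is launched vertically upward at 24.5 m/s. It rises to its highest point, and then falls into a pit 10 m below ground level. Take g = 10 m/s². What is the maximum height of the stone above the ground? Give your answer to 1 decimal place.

54.0 m

Phase 1 (rising): v₀ = 24.5 m/s, a = -10 m/s².
v = v₀ + at → t = (0 − 24.5) / -10 = 2.45 s
v² = v₀² + 2aΔx → Δx = (0² − 24.5²)/(2·-10) = 30.0 m
Maximum height = 24 + 30.0 = 54.0 m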